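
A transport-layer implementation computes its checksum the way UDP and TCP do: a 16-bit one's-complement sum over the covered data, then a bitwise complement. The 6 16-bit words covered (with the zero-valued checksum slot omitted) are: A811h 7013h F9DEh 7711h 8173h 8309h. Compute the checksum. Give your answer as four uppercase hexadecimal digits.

One's-complement addition (fold any carry out of bit 15 back into bit 0):
  0xA811 + 0x7013 = 0x11824 → wrap carry → 0x1825
  0x1825 + 0xF9DE = 0x11203 → wrap carry → 0x1204
  0x1204 + 0x7711 = 0x08915
  0x8915 + 0x8173 = 0x10A88 → wrap carry → 0x0A89
  0x0A89 + 0x8309 = 0x08D92
One's-complement sum = 0x8D92.
Checksum = ~0x8D92 & 0xFFFF = 0x726D.

726D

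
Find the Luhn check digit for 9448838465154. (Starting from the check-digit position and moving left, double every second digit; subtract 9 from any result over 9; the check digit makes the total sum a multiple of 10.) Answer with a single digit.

Partial digits right→left: 4 5 1 5 6 4 8 3 8 8 4 4 9
Double every second digit counting from the check-digit position (so the 1st, 3rd, 5th, ... of the partial from the right).
  doubled (with −9 where >9): 8 2 3 7 7 8 9 → sum 44
  kept as-is: 5 5 4 3 8 4 → sum 29
Total = 44 + 29 = 73.
Check digit = (10 − (73 mod 10)) mod 10 = 7.

7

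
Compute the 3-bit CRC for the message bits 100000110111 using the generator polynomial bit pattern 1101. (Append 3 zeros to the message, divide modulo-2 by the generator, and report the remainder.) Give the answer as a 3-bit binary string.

Append 3 zeros: 100000110111000. Divide by 1101 (XOR where the leading bit is 1):
  pos 0: 1000 XOR 1101 = 0101
  pos 1: 1010 XOR 1101 = 0111
  pos 2: 1110 XOR 1101 = 0011
  pos 4: 1111 XOR 1101 = 0010
  pos 6: 1001 XOR 1101 = 0100
  pos 7: 1001 XOR 1101 = 0100
  pos 8: 1001 XOR 1101 = 0100
  pos 9: 1000 XOR 1101 = 0101
  pos 10: 1010 XOR 1101 = 0111
  pos 11: 1110 XOR 1101 = 0011
Remainder (last 3 bits) = 011. This is the CRC / FCS.

011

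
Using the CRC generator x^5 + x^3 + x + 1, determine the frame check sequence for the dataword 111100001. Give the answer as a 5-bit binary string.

Append 5 zeros: 11110000100000. Divide by 101011 (XOR where the leading bit is 1):
  pos 0: 111100 XOR 101011 = 010111
  pos 1: 101110 XOR 101011 = 000101
  pos 4: 101010 XOR 101011 = 000001
Remainder (last 5 bits) = 10000. This is the CRC / FCS.

10000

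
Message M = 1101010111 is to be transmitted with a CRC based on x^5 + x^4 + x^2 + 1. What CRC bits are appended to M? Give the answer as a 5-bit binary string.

Append 5 zeros: 110101011100000. Divide by 110101 (XOR where the leading bit is 1):
  pos 0: 110101 XOR 110101 = 000000
  pos 7: 111000 XOR 110101 = 001101
  pos 9: 110100 XOR 110101 = 000001
Remainder (last 5 bits) = 00001. This is the CRC / FCS.

00001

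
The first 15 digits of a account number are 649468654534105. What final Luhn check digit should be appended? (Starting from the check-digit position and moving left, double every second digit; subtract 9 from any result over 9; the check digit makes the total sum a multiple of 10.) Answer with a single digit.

5

Partial digits right→left: 5 0 1 4 3 5 4 5 6 8 6 4 9 4 6
Double every second digit counting from the check-digit position (so the 1st, 3rd, 5th, ... of the partial from the right).
  doubled (with −9 where >9): 1 2 6 8 3 3 9 3 → sum 35
  kept as-is: 0 4 5 5 8 4 4 → sum 30
Total = 35 + 30 = 65.
Check digit = (10 − (65 mod 10)) mod 10 = 5.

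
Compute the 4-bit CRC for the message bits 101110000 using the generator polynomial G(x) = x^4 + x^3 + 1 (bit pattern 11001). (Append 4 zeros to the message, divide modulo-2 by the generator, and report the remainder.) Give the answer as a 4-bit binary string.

0010

Append 4 zeros: 1011100000000. Divide by 11001 (XOR where the leading bit is 1):
  pos 0: 10111 XOR 11001 = 01110
  pos 1: 11100 XOR 11001 = 00101
  pos 3: 10100 XOR 11001 = 01101
  pos 4: 11010 XOR 11001 = 00011
  pos 7: 11000 XOR 11001 = 00001
Remainder (last 4 bits) = 0010. This is the CRC / FCS.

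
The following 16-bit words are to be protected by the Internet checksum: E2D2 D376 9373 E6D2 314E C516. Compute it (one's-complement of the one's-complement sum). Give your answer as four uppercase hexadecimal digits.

D90A

One's-complement addition (fold any carry out of bit 15 back into bit 0):
  0xE2D2 + 0xD376 = 0x1B648 → wrap carry → 0xB649
  0xB649 + 0x9373 = 0x149BC → wrap carry → 0x49BD
  0x49BD + 0xE6D2 = 0x1308F → wrap carry → 0x3090
  0x3090 + 0x314E = 0x061DE
  0x61DE + 0xC516 = 0x126F4 → wrap carry → 0x26F5
One's-complement sum = 0x26F5.
Checksum = ~0x26F5 & 0xFFFF = 0xD90A.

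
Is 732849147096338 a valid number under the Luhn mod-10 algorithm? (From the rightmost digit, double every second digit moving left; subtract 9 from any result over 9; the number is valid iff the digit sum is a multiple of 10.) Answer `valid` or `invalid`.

valid

From the right, keep odd positions and double even positions (subtract 9 from any doubled value over 9):
  doubled (positions 2,4,...): 6 3 0 8 9 7 6 → sum 39
  kept (positions 1,3,...): 8 3 9 7 1 4 2 7 → sum 41
Total = 80.
80 mod 10 = 0, so the number is valid.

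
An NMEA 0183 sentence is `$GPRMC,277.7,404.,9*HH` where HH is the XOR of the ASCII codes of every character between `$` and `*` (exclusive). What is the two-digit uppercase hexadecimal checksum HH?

XOR the ASCII codes of the payload characters:
  'G' = 0x47 → acc = 0x47
  'P' = 0x50 → acc = 0x17
  'R' = 0x52 → acc = 0x45
  'M' = 0x4D → acc = 0x08
  'C' = 0x43 → acc = 0x4B
  ',' = 0x2C → acc = 0x67
  '2' = 0x32 → acc = 0x55
  '7' = 0x37 → acc = 0x62
  '7' = 0x37 → acc = 0x55
  '.' = 0x2E → acc = 0x7B
  '7' = 0x37 → acc = 0x4C
  ',' = 0x2C → acc = 0x60
  '4' = 0x34 → acc = 0x54
  '0' = 0x30 → acc = 0x64
  '4' = 0x34 → acc = 0x50
  '.' = 0x2E → acc = 0x7E
  ',' = 0x2C → acc = 0x52
  '9' = 0x39 → acc = 0x6B
Checksum = 0x6B.

6B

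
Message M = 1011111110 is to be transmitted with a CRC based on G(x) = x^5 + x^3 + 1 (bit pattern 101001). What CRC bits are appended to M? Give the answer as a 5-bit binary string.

11001

Append 5 zeros: 101111111000000. Divide by 101001 (XOR where the leading bit is 1):
  pos 0: 101111 XOR 101001 = 000110
  pos 3: 110111 XOR 101001 = 011110
  pos 4: 111100 XOR 101001 = 010101
  pos 5: 101010 XOR 101001 = 000011
  pos 9: 110000 XOR 101001 = 011001
Remainder (last 5 bits) = 11001. This is the CRC / FCS.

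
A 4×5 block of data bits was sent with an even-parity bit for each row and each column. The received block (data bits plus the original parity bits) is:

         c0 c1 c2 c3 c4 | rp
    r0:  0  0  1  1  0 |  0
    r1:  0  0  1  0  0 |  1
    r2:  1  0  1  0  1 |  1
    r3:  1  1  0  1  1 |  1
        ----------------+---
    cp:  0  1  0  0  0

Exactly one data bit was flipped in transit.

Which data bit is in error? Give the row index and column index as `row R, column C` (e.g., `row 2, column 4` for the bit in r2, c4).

Recompute each row's even parity and compare to rp:
  r0: data parity 0, sent rp 0 → ok
  r1: data parity 1, sent rp 1 → ok
  r2: data parity 1, sent rp 1 → ok
  r3: data parity 0, sent rp 1 → mismatch
Recompute each column's even parity and compare to cp:
  c0: data parity 0, sent cp 0 → ok
  c1: data parity 1, sent cp 1 → ok
  c2: data parity 1, sent cp 0 → mismatch
  c3: data parity 0, sent cp 0 → ok
  c4: data parity 0, sent cp 0 → ok
Exactly one row (r3) and one column (c2) fail → the flipped bit is at their intersection.

row 3, column 2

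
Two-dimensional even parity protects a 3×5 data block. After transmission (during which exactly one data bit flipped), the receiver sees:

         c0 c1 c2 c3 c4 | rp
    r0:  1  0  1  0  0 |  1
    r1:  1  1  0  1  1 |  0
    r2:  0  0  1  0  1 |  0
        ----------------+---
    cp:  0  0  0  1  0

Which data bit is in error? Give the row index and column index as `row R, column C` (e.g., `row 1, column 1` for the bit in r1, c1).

row 0, column 1

Recompute each row's even parity and compare to rp:
  r0: data parity 0, sent rp 1 → mismatch
  r1: data parity 0, sent rp 0 → ok
  r2: data parity 0, sent rp 0 → ok
Recompute each column's even parity and compare to cp:
  c0: data parity 0, sent cp 0 → ok
  c1: data parity 1, sent cp 0 → mismatch
  c2: data parity 0, sent cp 0 → ok
  c3: data parity 1, sent cp 1 → ok
  c4: data parity 0, sent cp 0 → ok
Exactly one row (r0) and one column (c1) fail → the flipped bit is at their intersection.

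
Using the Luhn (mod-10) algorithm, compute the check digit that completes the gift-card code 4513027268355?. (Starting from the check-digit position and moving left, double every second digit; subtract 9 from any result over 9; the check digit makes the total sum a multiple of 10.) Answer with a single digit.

0

Partial digits right→left: 5 5 3 8 6 2 7 2 0 3 1 5 4
Double every second digit counting from the check-digit position (so the 1st, 3rd, 5th, ... of the partial from the right).
  doubled (with −9 where >9): 1 6 3 5 0 2 8 → sum 25
  kept as-is: 5 8 2 2 3 5 → sum 25
Total = 25 + 25 = 50.
Check digit = (10 − (50 mod 10)) mod 10 = 0.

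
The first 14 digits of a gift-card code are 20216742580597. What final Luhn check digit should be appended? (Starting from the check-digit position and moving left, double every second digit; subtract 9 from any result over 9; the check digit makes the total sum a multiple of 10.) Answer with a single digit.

Partial digits right→left: 7 9 5 0 8 5 2 4 7 6 1 2 0 2
Double every second digit counting from the check-digit position (so the 1st, 3rd, 5th, ... of the partial from the right).
  doubled (with −9 where >9): 5 1 7 4 5 2 0 → sum 24
  kept as-is: 9 0 5 4 6 2 2 → sum 28
Total = 24 + 28 = 52.
Check digit = (10 − (52 mod 10)) mod 10 = 8.

8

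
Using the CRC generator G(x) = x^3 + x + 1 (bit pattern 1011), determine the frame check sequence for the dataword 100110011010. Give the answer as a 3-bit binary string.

Append 3 zeros: 100110011010000. Divide by 1011 (XOR where the leading bit is 1):
  pos 0: 1001 XOR 1011 = 0010
  pos 2: 1010 XOR 1011 = 0001
  pos 5: 1011 XOR 1011 = 0000
  pos 10: 1000 XOR 1011 = 0011
Remainder (last 3 bits) = 110. This is the CRC / FCS.

110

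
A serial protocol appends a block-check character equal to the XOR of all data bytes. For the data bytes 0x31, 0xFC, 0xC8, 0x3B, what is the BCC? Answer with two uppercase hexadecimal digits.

XOR the bytes together:
  start with 0x31
  0x31 ⊕ 0xFC = 0xCD
  0xCD ⊕ 0xC8 = 0x05
  0x05 ⊕ 0x3B = 0x3E

3E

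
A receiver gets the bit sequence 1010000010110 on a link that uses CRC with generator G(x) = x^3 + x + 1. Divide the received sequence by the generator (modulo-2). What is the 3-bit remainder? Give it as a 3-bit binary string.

Modulo-2 division of 1010000010110 by 1011:
  pos 0: 1010 XOR 1011 = 0001
  pos 3: 1000 XOR 1011 = 0011
  pos 5: 1101 XOR 1011 = 0110
  pos 6: 1100 XOR 1011 = 0111
  pos 7: 1111 XOR 1011 = 0100
  pos 8: 1001 XOR 1011 = 0010
Remainder = 100 (nonzero — an error is detected).

100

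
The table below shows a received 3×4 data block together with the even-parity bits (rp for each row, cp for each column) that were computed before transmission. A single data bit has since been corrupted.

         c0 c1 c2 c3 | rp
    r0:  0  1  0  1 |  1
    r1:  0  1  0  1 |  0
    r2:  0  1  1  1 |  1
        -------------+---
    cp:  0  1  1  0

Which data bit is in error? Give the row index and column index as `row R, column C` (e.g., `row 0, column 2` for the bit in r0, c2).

Recompute each row's even parity and compare to rp:
  r0: data parity 0, sent rp 1 → mismatch
  r1: data parity 0, sent rp 0 → ok
  r2: data parity 1, sent rp 1 → ok
Recompute each column's even parity and compare to cp:
  c0: data parity 0, sent cp 0 → ok
  c1: data parity 1, sent cp 1 → ok
  c2: data parity 1, sent cp 1 → ok
  c3: data parity 1, sent cp 0 → mismatch
Exactly one row (r0) and one column (c3) fail → the flipped bit is at their intersection.

row 0, column 3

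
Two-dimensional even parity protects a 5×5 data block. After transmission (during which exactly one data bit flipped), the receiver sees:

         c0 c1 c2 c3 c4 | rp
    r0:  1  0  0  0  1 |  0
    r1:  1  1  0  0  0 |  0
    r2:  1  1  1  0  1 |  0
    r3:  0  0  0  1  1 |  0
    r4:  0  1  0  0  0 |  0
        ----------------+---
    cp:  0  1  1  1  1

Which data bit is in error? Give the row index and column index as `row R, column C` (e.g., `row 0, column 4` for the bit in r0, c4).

row 4, column 0

Recompute each row's even parity and compare to rp:
  r0: data parity 0, sent rp 0 → ok
  r1: data parity 0, sent rp 0 → ok
  r2: data parity 0, sent rp 0 → ok
  r3: data parity 0, sent rp 0 → ok
  r4: data parity 1, sent rp 0 → mismatch
Recompute each column's even parity and compare to cp:
  c0: data parity 1, sent cp 0 → mismatch
  c1: data parity 1, sent cp 1 → ok
  c2: data parity 1, sent cp 1 → ok
  c3: data parity 1, sent cp 1 → ok
  c4: data parity 1, sent cp 1 → ok
Exactly one row (r4) and one column (c0) fail → the flipped bit is at their intersection.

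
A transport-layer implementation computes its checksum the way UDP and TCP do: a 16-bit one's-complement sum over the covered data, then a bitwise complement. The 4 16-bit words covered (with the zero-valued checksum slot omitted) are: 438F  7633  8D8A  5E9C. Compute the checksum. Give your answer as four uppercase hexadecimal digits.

One's-complement addition (fold any carry out of bit 15 back into bit 0):
  0x438F + 0x7633 = 0x0B9C2
  0xB9C2 + 0x8D8A = 0x1474C → wrap carry → 0x474D
  0x474D + 0x5E9C = 0x0A5E9
One's-complement sum = 0xA5E9.
Checksum = ~0xA5E9 & 0xFFFF = 0x5A16.

5A16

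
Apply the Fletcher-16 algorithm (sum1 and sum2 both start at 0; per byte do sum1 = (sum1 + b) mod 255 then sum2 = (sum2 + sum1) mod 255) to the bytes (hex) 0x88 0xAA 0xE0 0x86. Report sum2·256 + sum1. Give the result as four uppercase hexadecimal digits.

6A9A

Running sums (mod 255):
  after byte 0 (0x88): sum1=136, sum2=136
  after byte 1 (0xAA): sum1=51, sum2=187
  after byte 2 (0xE0): sum1=20, sum2=207
  after byte 3 (0x86): sum1=154, sum2=106
Checksum = sum2·256 + sum1 = 106·256 + 154 = 27290 = 0x6A9A.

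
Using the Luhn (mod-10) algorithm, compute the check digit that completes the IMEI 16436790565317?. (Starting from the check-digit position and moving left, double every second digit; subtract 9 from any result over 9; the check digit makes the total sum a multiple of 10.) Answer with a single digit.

1

Partial digits right→left: 7 1 3 5 6 5 0 9 7 6 3 4 6 1
Double every second digit counting from the check-digit position (so the 1st, 3rd, 5th, ... of the partial from the right).
  doubled (with −9 where >9): 5 6 3 0 5 6 3 → sum 28
  kept as-is: 1 5 5 9 6 4 1 → sum 31
Total = 28 + 31 = 59.
Check digit = (10 − (59 mod 10)) mod 10 = 1.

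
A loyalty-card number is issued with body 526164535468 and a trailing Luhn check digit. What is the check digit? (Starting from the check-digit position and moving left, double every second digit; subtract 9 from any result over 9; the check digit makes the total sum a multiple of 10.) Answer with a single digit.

Partial digits right→left: 8 6 4 5 3 5 4 6 1 6 2 5
Double every second digit counting from the check-digit position (so the 1st, 3rd, 5th, ... of the partial from the right).
  doubled (with −9 where >9): 7 8 6 8 2 4 → sum 35
  kept as-is: 6 5 5 6 6 5 → sum 33
Total = 35 + 33 = 68.
Check digit = (10 − (68 mod 10)) mod 10 = 2.

2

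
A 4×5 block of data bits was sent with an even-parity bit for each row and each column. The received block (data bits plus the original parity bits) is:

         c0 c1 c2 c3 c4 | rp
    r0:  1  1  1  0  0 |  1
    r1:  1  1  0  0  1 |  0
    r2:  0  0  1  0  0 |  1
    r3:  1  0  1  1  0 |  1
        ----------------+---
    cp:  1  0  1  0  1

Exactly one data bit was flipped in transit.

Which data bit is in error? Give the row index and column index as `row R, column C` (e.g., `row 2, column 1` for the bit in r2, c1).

row 1, column 3

Recompute each row's even parity and compare to rp:
  r0: data parity 1, sent rp 1 → ok
  r1: data parity 1, sent rp 0 → mismatch
  r2: data parity 1, sent rp 1 → ok
  r3: data parity 1, sent rp 1 → ok
Recompute each column's even parity and compare to cp:
  c0: data parity 1, sent cp 1 → ok
  c1: data parity 0, sent cp 0 → ok
  c2: data parity 1, sent cp 1 → ok
  c3: data parity 1, sent cp 0 → mismatch
  c4: data parity 1, sent cp 1 → ok
Exactly one row (r1) and one column (c3) fail → the flipped bit is at their intersection.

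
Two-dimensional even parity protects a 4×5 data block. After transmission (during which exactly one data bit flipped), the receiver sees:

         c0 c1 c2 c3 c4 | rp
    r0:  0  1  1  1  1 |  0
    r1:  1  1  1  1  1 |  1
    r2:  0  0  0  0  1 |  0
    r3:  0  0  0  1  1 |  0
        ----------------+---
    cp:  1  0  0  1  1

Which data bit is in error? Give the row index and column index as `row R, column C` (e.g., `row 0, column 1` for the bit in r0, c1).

row 2, column 4

Recompute each row's even parity and compare to rp:
  r0: data parity 0, sent rp 0 → ok
  r1: data parity 1, sent rp 1 → ok
  r2: data parity 1, sent rp 0 → mismatch
  r3: data parity 0, sent rp 0 → ok
Recompute each column's even parity and compare to cp:
  c0: data parity 1, sent cp 1 → ok
  c1: data parity 0, sent cp 0 → ok
  c2: data parity 0, sent cp 0 → ok
  c3: data parity 1, sent cp 1 → ok
  c4: data parity 0, sent cp 1 → mismatch
Exactly one row (r2) and one column (c4) fail → the flipped bit is at their intersection.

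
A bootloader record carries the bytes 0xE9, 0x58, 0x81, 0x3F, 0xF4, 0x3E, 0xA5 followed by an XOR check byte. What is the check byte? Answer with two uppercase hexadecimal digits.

60

XOR the bytes together:
  start with 0xE9
  0xE9 ⊕ 0x58 = 0xB1
  0xB1 ⊕ 0x81 = 0x30
  0x30 ⊕ 0x3F = 0x0F
  0x0F ⊕ 0xF4 = 0xFB
  0xFB ⊕ 0x3E = 0xC5
  0xC5 ⊕ 0xA5 = 0x60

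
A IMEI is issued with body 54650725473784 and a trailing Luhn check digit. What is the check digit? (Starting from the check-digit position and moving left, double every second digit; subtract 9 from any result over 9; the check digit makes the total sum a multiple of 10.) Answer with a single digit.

9

Partial digits right→left: 4 8 7 3 7 4 5 2 7 0 5 6 4 5
Double every second digit counting from the check-digit position (so the 1st, 3rd, 5th, ... of the partial from the right).
  doubled (with −9 where >9): 8 5 5 1 5 1 8 → sum 33
  kept as-is: 8 3 4 2 0 6 5 → sum 28
Total = 33 + 28 = 61.
Check digit = (10 − (61 mod 10)) mod 10 = 9.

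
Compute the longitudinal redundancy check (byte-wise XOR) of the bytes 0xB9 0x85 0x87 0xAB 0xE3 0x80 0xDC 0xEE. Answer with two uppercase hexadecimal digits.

XOR the bytes together:
  start with 0xB9
  0xB9 ⊕ 0x85 = 0x3C
  0x3C ⊕ 0x87 = 0xBB
  0xBB ⊕ 0xAB = 0x10
  0x10 ⊕ 0xE3 = 0xF3
  0xF3 ⊕ 0x80 = 0x73
  0x73 ⊕ 0xDC = 0xAF
  0xAF ⊕ 0xEE = 0x41

41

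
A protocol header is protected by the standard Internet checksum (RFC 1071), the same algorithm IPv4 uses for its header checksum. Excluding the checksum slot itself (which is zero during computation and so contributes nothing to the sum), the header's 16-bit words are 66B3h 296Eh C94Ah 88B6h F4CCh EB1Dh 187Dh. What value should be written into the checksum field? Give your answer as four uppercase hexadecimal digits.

One's-complement addition (fold any carry out of bit 15 back into bit 0):
  0x66B3 + 0x296E = 0x09021
  0x9021 + 0xC94A = 0x1596B → wrap carry → 0x596C
  0x596C + 0x88B6 = 0x0E222
  0xE222 + 0xF4CC = 0x1D6EE → wrap carry → 0xD6EF
  0xD6EF + 0xEB1D = 0x1C20C → wrap carry → 0xC20D
  0xC20D + 0x187D = 0x0DA8A
One's-complement sum = 0xDA8A.
Checksum = ~0xDA8A & 0xFFFF = 0x2575.

2575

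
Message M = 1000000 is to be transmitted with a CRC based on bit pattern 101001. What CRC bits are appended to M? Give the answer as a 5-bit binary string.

01111

Append 5 zeros: 100000000000. Divide by 101001 (XOR where the leading bit is 1):
  pos 0: 100000 XOR 101001 = 001001
  pos 2: 100100 XOR 101001 = 001101
  pos 4: 110100 XOR 101001 = 011101
  pos 5: 111010 XOR 101001 = 010011
  pos 6: 100110 XOR 101001 = 001111
Remainder (last 5 bits) = 01111. This is the CRC / FCS.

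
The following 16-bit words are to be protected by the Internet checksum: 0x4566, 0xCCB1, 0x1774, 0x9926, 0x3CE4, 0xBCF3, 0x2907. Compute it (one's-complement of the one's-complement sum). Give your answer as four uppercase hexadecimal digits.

1A6E

One's-complement addition (fold any carry out of bit 15 back into bit 0):
  0x4566 + 0xCCB1 = 0x11217 → wrap carry → 0x1218
  0x1218 + 0x1774 = 0x0298C
  0x298C + 0x9926 = 0x0C2B2
  0xC2B2 + 0x3CE4 = 0x0FF96
  0xFF96 + 0xBCF3 = 0x1BC89 → wrap carry → 0xBC8A
  0xBC8A + 0x2907 = 0x0E591
One's-complement sum = 0xE591.
Checksum = ~0xE591 & 0xFFFF = 0x1A6E.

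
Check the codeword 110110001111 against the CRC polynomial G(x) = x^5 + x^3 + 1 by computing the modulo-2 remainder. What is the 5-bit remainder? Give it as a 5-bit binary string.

00100

Modulo-2 division of 110110001111 by 101001:
  pos 0: 110110 XOR 101001 = 011111
  pos 1: 111110 XOR 101001 = 010111
  pos 2: 101110 XOR 101001 = 000111
  pos 5: 111111 XOR 101001 = 010110
  pos 6: 101101 XOR 101001 = 000100
Remainder = 00100 (nonzero — an error is detected).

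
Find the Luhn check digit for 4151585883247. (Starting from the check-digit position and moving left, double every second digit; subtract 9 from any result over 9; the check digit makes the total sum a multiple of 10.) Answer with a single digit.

8

Partial digits right→left: 7 4 2 3 8 8 5 8 5 1 5 1 4
Double every second digit counting from the check-digit position (so the 1st, 3rd, 5th, ... of the partial from the right).
  doubled (with −9 where >9): 5 4 7 1 1 1 8 → sum 27
  kept as-is: 4 3 8 8 1 1 → sum 25
Total = 27 + 25 = 52.
Check digit = (10 − (52 mod 10)) mod 10 = 8.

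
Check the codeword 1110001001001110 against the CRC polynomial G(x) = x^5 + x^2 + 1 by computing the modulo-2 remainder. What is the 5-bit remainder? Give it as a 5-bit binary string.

Modulo-2 division of 1110001001001110 by 100101:
  pos 0: 111000 XOR 100101 = 011101
  pos 1: 111011 XOR 100101 = 011110
  pos 2: 111100 XOR 100101 = 011001
  pos 3: 110010 XOR 100101 = 010111
  pos 4: 101111 XOR 100101 = 001010
  pos 6: 101000 XOR 100101 = 001101
  pos 8: 110111 XOR 100101 = 010010
  pos 9: 100101 XOR 100101 = 000000
Remainder = 00000 (zero — the frame passes the CRC check).

00000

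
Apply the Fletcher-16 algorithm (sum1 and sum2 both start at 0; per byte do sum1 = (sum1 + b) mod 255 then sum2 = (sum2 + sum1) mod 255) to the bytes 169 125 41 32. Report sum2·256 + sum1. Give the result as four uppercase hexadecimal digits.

9170

Running sums (mod 255):
  after byte 0 (169): sum1=169, sum2=169
  after byte 1 (125): sum1=39, sum2=208
  after byte 2 (41): sum1=80, sum2=33
  after byte 3 (32): sum1=112, sum2=145
Checksum = sum2·256 + sum1 = 145·256 + 112 = 37232 = 0x9170.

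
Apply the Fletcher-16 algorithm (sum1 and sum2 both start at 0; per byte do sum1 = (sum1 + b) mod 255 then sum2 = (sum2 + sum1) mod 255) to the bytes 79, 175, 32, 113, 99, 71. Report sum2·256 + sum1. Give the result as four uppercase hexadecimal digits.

2D3B

Running sums (mod 255):
  after byte 0 (79): sum1=79, sum2=79
  after byte 1 (175): sum1=254, sum2=78
  after byte 2 (32): sum1=31, sum2=109
  after byte 3 (113): sum1=144, sum2=253
  after byte 4 (99): sum1=243, sum2=241
  after byte 5 (71): sum1=59, sum2=45
Checksum = sum2·256 + sum1 = 45·256 + 59 = 11579 = 0x2D3B.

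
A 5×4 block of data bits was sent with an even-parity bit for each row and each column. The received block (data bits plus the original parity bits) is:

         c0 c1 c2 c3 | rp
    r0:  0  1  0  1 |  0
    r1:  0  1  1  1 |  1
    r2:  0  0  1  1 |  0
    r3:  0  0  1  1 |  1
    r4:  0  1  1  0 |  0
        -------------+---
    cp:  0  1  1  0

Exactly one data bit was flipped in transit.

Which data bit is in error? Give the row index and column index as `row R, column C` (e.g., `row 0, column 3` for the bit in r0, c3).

row 3, column 2

Recompute each row's even parity and compare to rp:
  r0: data parity 0, sent rp 0 → ok
  r1: data parity 1, sent rp 1 → ok
  r2: data parity 0, sent rp 0 → ok
  r3: data parity 0, sent rp 1 → mismatch
  r4: data parity 0, sent rp 0 → ok
Recompute each column's even parity and compare to cp:
  c0: data parity 0, sent cp 0 → ok
  c1: data parity 1, sent cp 1 → ok
  c2: data parity 0, sent cp 1 → mismatch
  c3: data parity 0, sent cp 0 → ok
Exactly one row (r3) and one column (c2) fail → the flipped bit is at their intersection.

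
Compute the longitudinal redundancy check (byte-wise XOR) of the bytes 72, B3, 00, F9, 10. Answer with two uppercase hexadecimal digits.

XOR the bytes together:
  start with 0x72
  0x72 ⊕ 0xB3 = 0xC1
  0xC1 ⊕ 0x00 = 0xC1
  0xC1 ⊕ 0xF9 = 0x38
  0x38 ⊕ 0x10 = 0x28

28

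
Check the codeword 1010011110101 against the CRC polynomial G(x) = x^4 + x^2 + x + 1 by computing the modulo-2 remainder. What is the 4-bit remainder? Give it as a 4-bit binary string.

0000

Modulo-2 division of 1010011110101 by 10111:
  pos 0: 10100 XOR 10111 = 00011
  pos 3: 11111 XOR 10111 = 01000
  pos 4: 10001 XOR 10111 = 00110
  pos 6: 11001 XOR 10111 = 01110
  pos 7: 11100 XOR 10111 = 01011
  pos 8: 10111 XOR 10111 = 00000
Remainder = 0000 (zero — the frame passes the CRC check).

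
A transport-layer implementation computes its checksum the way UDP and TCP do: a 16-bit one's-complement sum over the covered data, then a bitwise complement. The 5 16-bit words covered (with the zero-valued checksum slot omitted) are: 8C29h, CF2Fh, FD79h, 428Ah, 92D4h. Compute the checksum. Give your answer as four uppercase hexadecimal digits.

One's-complement addition (fold any carry out of bit 15 back into bit 0):
  0x8C29 + 0xCF2F = 0x15B58 → wrap carry → 0x5B59
  0x5B59 + 0xFD79 = 0x158D2 → wrap carry → 0x58D3
  0x58D3 + 0x428A = 0x09B5D
  0x9B5D + 0x92D4 = 0x12E31 → wrap carry → 0x2E32
One's-complement sum = 0x2E32.
Checksum = ~0x2E32 & 0xFFFF = 0xD1CD.

D1CD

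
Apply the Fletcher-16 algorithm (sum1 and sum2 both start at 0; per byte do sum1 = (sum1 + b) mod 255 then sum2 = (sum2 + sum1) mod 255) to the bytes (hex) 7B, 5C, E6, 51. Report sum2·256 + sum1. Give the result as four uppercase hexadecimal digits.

Running sums (mod 255):
  after byte 0 (7B): sum1=123, sum2=123
  after byte 1 (5C): sum1=215, sum2=83
  after byte 2 (E6): sum1=190, sum2=18
  after byte 3 (51): sum1=16, sum2=34
Checksum = sum2·256 + sum1 = 34·256 + 16 = 8720 = 0x2210.

2210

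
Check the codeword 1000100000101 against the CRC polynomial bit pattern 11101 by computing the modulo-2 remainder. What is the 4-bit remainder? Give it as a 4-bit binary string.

Modulo-2 division of 1000100000101 by 11101:
  pos 0: 10001 XOR 11101 = 01100
  pos 1: 11000 XOR 11101 = 00101
  pos 3: 10100 XOR 11101 = 01001
  pos 4: 10010 XOR 11101 = 01111
  pos 5: 11110 XOR 11101 = 00011
  pos 8: 11101 XOR 11101 = 00000
Remainder = 0000 (zero — the frame passes the CRC check).

0000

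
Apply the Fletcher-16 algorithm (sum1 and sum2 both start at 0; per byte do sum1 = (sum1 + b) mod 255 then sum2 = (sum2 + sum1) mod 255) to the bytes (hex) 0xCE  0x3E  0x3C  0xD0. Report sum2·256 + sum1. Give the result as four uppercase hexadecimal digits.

3F1A

Running sums (mod 255):
  after byte 0 (0xCE): sum1=206, sum2=206
  after byte 1 (0x3E): sum1=13, sum2=219
  after byte 2 (0x3C): sum1=73, sum2=37
  after byte 3 (0xD0): sum1=26, sum2=63
Checksum = sum2·256 + sum1 = 63·256 + 26 = 16154 = 0x3F1A.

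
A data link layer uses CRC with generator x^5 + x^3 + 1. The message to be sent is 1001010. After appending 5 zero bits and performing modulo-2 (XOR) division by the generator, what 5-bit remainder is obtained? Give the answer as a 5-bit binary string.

00111

Append 5 zeros: 100101000000. Divide by 101001 (XOR where the leading bit is 1):
  pos 0: 100101 XOR 101001 = 001100
  pos 2: 110000 XOR 101001 = 011001
  pos 3: 110010 XOR 101001 = 011011
  pos 4: 110110 XOR 101001 = 011111
  pos 5: 111110 XOR 101001 = 010111
  pos 6: 101110 XOR 101001 = 000111
Remainder (last 5 bits) = 00111. This is the CRC / FCS.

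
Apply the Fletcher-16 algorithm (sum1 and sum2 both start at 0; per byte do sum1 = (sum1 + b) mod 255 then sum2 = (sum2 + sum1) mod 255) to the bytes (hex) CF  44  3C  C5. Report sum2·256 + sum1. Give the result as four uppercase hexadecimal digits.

Running sums (mod 255):
  after byte 0 (CF): sum1=207, sum2=207
  after byte 1 (44): sum1=20, sum2=227
  after byte 2 (3C): sum1=80, sum2=52
  after byte 3 (C5): sum1=22, sum2=74
Checksum = sum2·256 + sum1 = 74·256 + 22 = 18966 = 0x4A16.

4A16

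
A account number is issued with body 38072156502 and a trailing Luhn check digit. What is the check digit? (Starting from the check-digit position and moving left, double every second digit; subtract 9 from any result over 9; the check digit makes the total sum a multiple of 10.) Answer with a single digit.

Partial digits right→left: 2 0 5 6 5 1 2 7 0 8 3
Double every second digit counting from the check-digit position (so the 1st, 3rd, 5th, ... of the partial from the right).
  doubled (with −9 where >9): 4 1 1 4 0 6 → sum 16
  kept as-is: 0 6 1 7 8 → sum 22
Total = 16 + 22 = 38.
Check digit = (10 − (38 mod 10)) mod 10 = 2.

2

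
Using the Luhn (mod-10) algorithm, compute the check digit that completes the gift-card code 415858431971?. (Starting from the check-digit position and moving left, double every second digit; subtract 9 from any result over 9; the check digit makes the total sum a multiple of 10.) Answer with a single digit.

Partial digits right→left: 1 7 9 1 3 4 8 5 8 5 1 4
Double every second digit counting from the check-digit position (so the 1st, 3rd, 5th, ... of the partial from the right).
  doubled (with −9 where >9): 2 9 6 7 7 2 → sum 33
  kept as-is: 7 1 4 5 5 4 → sum 26
Total = 33 + 26 = 59.
Check digit = (10 − (59 mod 10)) mod 10 = 1.

1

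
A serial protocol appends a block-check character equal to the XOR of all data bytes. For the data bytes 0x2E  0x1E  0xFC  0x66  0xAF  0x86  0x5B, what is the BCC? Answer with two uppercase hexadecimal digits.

D8

XOR the bytes together:
  start with 0x2E
  0x2E ⊕ 0x1E = 0x30
  0x30 ⊕ 0xFC = 0xCC
  0xCC ⊕ 0x66 = 0xAA
  0xAA ⊕ 0xAF = 0x05
  0x05 ⊕ 0x86 = 0x83
  0x83 ⊕ 0x5B = 0xD8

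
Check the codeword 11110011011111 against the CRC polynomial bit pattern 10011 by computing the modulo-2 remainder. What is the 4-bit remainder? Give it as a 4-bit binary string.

0000

Modulo-2 division of 11110011011111 by 10011:
  pos 0: 11110 XOR 10011 = 01101
  pos 1: 11010 XOR 10011 = 01001
  pos 2: 10011 XOR 10011 = 00000
  pos 7: 10111 XOR 10011 = 00100
  pos 9: 10011 XOR 10011 = 00000
Remainder = 0000 (zero — the frame passes the CRC check).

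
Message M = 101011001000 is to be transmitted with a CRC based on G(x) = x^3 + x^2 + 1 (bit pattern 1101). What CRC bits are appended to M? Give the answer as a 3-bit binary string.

Append 3 zeros: 101011001000000. Divide by 1101 (XOR where the leading bit is 1):
  pos 0: 1010 XOR 1101 = 0111
  pos 1: 1111 XOR 1101 = 0010
  pos 3: 1010 XOR 1101 = 0111
  pos 4: 1110 XOR 1101 = 0011
  pos 6: 1110 XOR 1101 = 0011
  pos 8: 1100 XOR 1101 = 0001
  pos 11: 1000 XOR 1101 = 0101
Remainder (last 3 bits) = 101. This is the CRC / FCS.

101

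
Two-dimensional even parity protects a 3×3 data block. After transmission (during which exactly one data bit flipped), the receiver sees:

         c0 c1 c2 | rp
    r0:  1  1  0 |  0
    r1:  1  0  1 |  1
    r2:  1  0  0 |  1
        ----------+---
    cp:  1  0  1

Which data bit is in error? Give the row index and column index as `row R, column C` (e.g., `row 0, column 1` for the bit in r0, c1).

row 1, column 1

Recompute each row's even parity and compare to rp:
  r0: data parity 0, sent rp 0 → ok
  r1: data parity 0, sent rp 1 → mismatch
  r2: data parity 1, sent rp 1 → ok
Recompute each column's even parity and compare to cp:
  c0: data parity 1, sent cp 1 → ok
  c1: data parity 1, sent cp 0 → mismatch
  c2: data parity 1, sent cp 1 → ok
Exactly one row (r1) and one column (c1) fail → the flipped bit is at their intersection.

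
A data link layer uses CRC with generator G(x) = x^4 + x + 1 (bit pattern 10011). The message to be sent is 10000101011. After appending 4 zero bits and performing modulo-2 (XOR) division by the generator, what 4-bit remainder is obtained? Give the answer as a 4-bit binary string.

Append 4 zeros: 100001010110000. Divide by 10011 (XOR where the leading bit is 1):
  pos 0: 10000 XOR 10011 = 00011
  pos 3: 11101 XOR 10011 = 01110
  pos 4: 11100 XOR 10011 = 01111
  pos 5: 11111 XOR 10011 = 01100
  pos 6: 11001 XOR 10011 = 01010
  pos 7: 10100 XOR 10011 = 00111
  pos 9: 11100 XOR 10011 = 01111
  pos 10: 11110 XOR 10011 = 01101
Remainder (last 4 bits) = 1101. This is the CRC / FCS.

1101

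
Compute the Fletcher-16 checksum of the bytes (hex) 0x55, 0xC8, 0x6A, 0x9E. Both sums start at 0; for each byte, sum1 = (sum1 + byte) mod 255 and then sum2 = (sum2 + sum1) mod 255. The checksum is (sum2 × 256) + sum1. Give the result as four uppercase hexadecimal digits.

2327

Running sums (mod 255):
  after byte 0 (0x55): sum1=85, sum2=85
  after byte 1 (0xC8): sum1=30, sum2=115
  after byte 2 (0x6A): sum1=136, sum2=251
  after byte 3 (0x9E): sum1=39, sum2=35
Checksum = sum2·256 + sum1 = 35·256 + 39 = 8999 = 0x2327.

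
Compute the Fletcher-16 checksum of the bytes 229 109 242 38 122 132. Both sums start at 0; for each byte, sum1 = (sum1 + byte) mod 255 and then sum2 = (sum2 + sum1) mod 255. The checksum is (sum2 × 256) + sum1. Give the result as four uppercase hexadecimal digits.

3E6B

Running sums (mod 255):
  after byte 0 (229): sum1=229, sum2=229
  after byte 1 (109): sum1=83, sum2=57
  after byte 2 (242): sum1=70, sum2=127
  after byte 3 (38): sum1=108, sum2=235
  after byte 4 (122): sum1=230, sum2=210
  after byte 5 (132): sum1=107, sum2=62
Checksum = sum2·256 + sum1 = 62·256 + 107 = 15979 = 0x3E6B.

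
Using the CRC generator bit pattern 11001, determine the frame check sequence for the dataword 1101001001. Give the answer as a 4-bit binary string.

0001

Append 4 zeros: 11010010010000. Divide by 11001 (XOR where the leading bit is 1):
  pos 0: 11010 XOR 11001 = 00011
  pos 3: 11010 XOR 11001 = 00011
  pos 6: 11010 XOR 11001 = 00011
  pos 9: 11000 XOR 11001 = 00001
Remainder (last 4 bits) = 0001. This is the CRC / FCS.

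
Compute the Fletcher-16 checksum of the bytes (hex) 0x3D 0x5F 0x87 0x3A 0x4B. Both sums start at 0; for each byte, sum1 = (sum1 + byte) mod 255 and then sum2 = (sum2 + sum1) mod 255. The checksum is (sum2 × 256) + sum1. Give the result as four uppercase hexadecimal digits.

Running sums (mod 255):
  after byte 0 (0x3D): sum1=61, sum2=61
  after byte 1 (0x5F): sum1=156, sum2=217
  after byte 2 (0x87): sum1=36, sum2=253
  after byte 3 (0x3A): sum1=94, sum2=92
  after byte 4 (0x4B): sum1=169, sum2=6
Checksum = sum2·256 + sum1 = 6·256 + 169 = 1705 = 0x06A9.

06A9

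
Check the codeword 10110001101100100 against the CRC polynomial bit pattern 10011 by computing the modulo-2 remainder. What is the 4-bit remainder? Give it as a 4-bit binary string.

Modulo-2 division of 10110001101100100 by 10011:
  pos 0: 10110 XOR 10011 = 00101
  pos 2: 10100 XOR 10011 = 00111
  pos 4: 11111 XOR 10011 = 01100
  pos 5: 11000 XOR 10011 = 01011
  pos 6: 10111 XOR 10011 = 00100
  pos 8: 10010 XOR 10011 = 00001
  pos 12: 10100 XOR 10011 = 00111
Remainder = 0111 (nonzero — an error is detected).

0111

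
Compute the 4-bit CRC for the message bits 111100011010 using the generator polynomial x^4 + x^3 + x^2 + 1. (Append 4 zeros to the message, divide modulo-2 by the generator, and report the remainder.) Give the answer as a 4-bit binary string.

Append 4 zeros: 1111000110100000. Divide by 11101 (XOR where the leading bit is 1):
  pos 0: 11110 XOR 11101 = 00011
  pos 3: 11001 XOR 11101 = 00100
  pos 5: 10010 XOR 11101 = 01111
  pos 6: 11111 XOR 11101 = 00010
  pos 9: 10000 XOR 11101 = 01101
  pos 10: 11010 XOR 11101 = 00111
Remainder (last 4 bits) = 1110. This is the CRC / FCS.

1110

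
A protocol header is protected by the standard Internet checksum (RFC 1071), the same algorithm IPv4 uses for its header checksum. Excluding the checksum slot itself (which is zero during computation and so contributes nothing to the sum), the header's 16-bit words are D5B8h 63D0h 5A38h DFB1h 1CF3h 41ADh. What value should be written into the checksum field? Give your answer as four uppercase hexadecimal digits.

2DEC

One's-complement addition (fold any carry out of bit 15 back into bit 0):
  0xD5B8 + 0x63D0 = 0x13988 → wrap carry → 0x3989
  0x3989 + 0x5A38 = 0x093C1
  0x93C1 + 0xDFB1 = 0x17372 → wrap carry → 0x7373
  0x7373 + 0x1CF3 = 0x09066
  0x9066 + 0x41AD = 0x0D213
One's-complement sum = 0xD213.
Checksum = ~0xD213 & 0xFFFF = 0x2DEC.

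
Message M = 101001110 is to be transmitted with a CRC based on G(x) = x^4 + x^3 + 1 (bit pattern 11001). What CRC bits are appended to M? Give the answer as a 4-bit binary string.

1010

Append 4 zeros: 1010011100000. Divide by 11001 (XOR where the leading bit is 1):
  pos 0: 10100 XOR 11001 = 01101
  pos 1: 11011 XOR 11001 = 00010
  pos 4: 10110 XOR 11001 = 01111
  pos 5: 11110 XOR 11001 = 00111
  pos 7: 11100 XOR 11001 = 00101
Remainder (last 4 bits) = 1010. This is the CRC / FCS.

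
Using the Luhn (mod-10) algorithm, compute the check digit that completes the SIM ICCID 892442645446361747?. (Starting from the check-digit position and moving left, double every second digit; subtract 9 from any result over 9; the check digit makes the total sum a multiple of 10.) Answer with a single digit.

0

Partial digits right→left: 7 4 7 1 6 3 6 4 4 5 4 6 2 4 4 2 9 8
Double every second digit counting from the check-digit position (so the 1st, 3rd, 5th, ... of the partial from the right).
  doubled (with −9 where >9): 5 5 3 3 8 8 4 8 9 → sum 53
  kept as-is: 4 1 3 4 5 6 4 2 8 → sum 37
Total = 53 + 37 = 90.
Check digit = (10 − (90 mod 10)) mod 10 = 0.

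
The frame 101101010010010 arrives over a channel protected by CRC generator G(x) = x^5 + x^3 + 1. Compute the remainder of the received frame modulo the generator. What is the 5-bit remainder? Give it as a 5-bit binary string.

Modulo-2 division of 101101010010010 by 101001:
  pos 0: 101101 XOR 101001 = 000100
  pos 3: 100010 XOR 101001 = 001011
  pos 5: 101101 XOR 101001 = 000100
  pos 8: 100001 XOR 101001 = 001000
Remainder = 10000 (nonzero — an error is detected).

10000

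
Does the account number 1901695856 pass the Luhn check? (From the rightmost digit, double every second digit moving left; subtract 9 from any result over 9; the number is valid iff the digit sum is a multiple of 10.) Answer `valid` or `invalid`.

valid

From the right, keep odd positions and double even positions (subtract 9 from any doubled value over 9):
  doubled (positions 2,4,...): 1 1 3 0 2 → sum 7
  kept (positions 1,3,...): 6 8 9 1 9 → sum 33
Total = 40.
40 mod 10 = 0, so the number is valid.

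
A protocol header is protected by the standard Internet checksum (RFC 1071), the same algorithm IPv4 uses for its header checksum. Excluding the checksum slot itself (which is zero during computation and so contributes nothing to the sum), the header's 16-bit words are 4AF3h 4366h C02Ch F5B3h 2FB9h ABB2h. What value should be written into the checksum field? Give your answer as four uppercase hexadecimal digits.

One's-complement addition (fold any carry out of bit 15 back into bit 0):
  0x4AF3 + 0x4366 = 0x08E59
  0x8E59 + 0xC02C = 0x14E85 → wrap carry → 0x4E86
  0x4E86 + 0xF5B3 = 0x14439 → wrap carry → 0x443A
  0x443A + 0x2FB9 = 0x073F3
  0x73F3 + 0xABB2 = 0x11FA5 → wrap carry → 0x1FA6
One's-complement sum = 0x1FA6.
Checksum = ~0x1FA6 & 0xFFFF = 0xE059.

E059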